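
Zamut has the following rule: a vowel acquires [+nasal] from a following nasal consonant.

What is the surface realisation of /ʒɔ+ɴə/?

[ʒɔ̃ɴə]

The vowel /ɔ/ is adjacent to the following nasal /ɴ/, so it acquires [+nasal] and surfaces as [ɔ̃].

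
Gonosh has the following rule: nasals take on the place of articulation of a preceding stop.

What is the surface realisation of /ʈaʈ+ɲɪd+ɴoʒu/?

[ʈaʈɳɪdnoʒu]

The rule targets /ɲ/ (voiced palatal nasal), which sits after the trigger /ʈ/ (retroflex).
Changing only its place to retroflex gives [ɳ] — the voiced retroflex nasal.
The same rule applies at the second boundary: /ɴ/ → [n] next to /d/.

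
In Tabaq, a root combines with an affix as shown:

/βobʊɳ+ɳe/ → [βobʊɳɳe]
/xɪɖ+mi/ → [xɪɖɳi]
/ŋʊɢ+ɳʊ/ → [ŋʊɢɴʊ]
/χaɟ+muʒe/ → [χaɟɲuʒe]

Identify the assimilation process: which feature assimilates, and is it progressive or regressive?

Comparing underlying and surface forms, /m/ → [ɳ] is the alternation; the neighbouring /ɖ/ is constant.
The change bilabial → retroflex matches the place of the preceding /ɖ/, identifying this as place assimilation.
Manner and voice are unchanged, so the assimilation is partial, not total.
The same holds elsewhere in the data: /ɳ/ → [ɴ] after /ɢ/ (retroflex → uvular, matching uvular); /m/ → [ɲ] after /ɟ/ (bilabial → palatal, matching palatal) — only place changes, and always toward the preceding segment.
No alternation appears in [βobʊɳɳe]: there the adjacent consonants already agree in place (/ɳ/ and /ɳ/ are both retroflex), so this form is consistent with the same rule.
Since the segment that changes follows the conditioning segment, the assimilation is progressive.

progressive place assimilation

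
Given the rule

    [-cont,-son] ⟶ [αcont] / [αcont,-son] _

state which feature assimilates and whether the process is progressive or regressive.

progressive manner assimilation

The rule copies [cont] (continuancy) from the environment onto the target stops; since [±cont] encodes the stop/fricative manner contrast, the assimilating dimension is manner.
Since the environment is written before the underscore, the trigger precedes the target; the direction is progressive.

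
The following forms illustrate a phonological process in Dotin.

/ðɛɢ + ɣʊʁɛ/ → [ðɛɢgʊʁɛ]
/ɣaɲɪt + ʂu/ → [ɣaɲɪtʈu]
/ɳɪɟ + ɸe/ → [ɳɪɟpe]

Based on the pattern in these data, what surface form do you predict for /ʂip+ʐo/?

[ʂipɖo]

The data show progressive manner assimilation: /ɣ/ → [g] after /ɢ/; /ʂ/ → [ʈ] after /t/; /ɸ/ → [p] after /ɟ/. In each pair only manner changes, matching the preceding consonant, while place and voice stay constant.
The rule targets /ʐ/ (voiced retroflex fricative), which sits after the trigger /p/ (stop).
The voiced retroflex stop is [ɖ], so /ʐ/ → [ɖ].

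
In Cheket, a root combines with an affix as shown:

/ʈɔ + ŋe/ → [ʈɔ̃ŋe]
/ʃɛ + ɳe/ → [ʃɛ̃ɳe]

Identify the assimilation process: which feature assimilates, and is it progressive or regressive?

regressive nasality assimilation (vowel nasalisation)

The vowel /ɔ/ surfaces as nasalised [ɔ̃] next to the following nasal /ŋ/ — it has acquired the [+nasal] feature of its neighbour.
The other form shows the same pattern: /ɛ/ → [ɛ̃] before /ɳ/ — each time a vowel is nasalised next to a following nasal.
Because the conditioning nasal is to the right of the vowel that changes, the process is regressive (anticipatory).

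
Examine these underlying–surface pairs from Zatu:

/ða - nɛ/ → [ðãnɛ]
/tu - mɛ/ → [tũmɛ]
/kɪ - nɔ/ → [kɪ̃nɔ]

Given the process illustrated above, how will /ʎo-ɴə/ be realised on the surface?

The data show regressive nasality assimilation (vowel nasalisation): /a/ → [ã] before /n/; /u/ → [ũ] before /m/; /ɪ/ → [ɪ̃] before /n/ — a vowel is nasalised by an immediately following nasal consonant.
/o/ sits next to the nasal /ɴ/ and is therefore nasalised to [õ].

[ʎõɴə]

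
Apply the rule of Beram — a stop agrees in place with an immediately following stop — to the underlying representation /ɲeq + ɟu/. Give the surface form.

[ɲecɟu]

/q/ is a voiceless uvular stop. The following trigger /ɟ/ is palatal, so /q/ must become palatal as well.
The voiceless palatal stop is [c], so /q/ → [c].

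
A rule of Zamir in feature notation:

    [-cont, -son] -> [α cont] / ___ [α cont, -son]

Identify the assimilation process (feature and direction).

The shared variable α links the value of [cont] on the target to that of the neighbouring obstruent. [cont] distinguishes stops from fricatives — a manner-of-articulation feature — so this is manner assimilation.
The conditioning segment sits to the right of the focus bar, meaning the trigger follows the segment that changes — regressive assimilation.

regressive manner assimilation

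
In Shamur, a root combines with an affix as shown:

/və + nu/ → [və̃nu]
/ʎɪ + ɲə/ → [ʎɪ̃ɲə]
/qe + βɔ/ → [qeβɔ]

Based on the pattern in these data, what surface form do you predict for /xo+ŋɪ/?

The data show regressive nasality assimilation (vowel nasalisation): /ə/ → [ə̃] before /n/; /ɪ/ → [ɪ̃] before /ɲ/ — a vowel is nasalised by an immediately following nasal consonant.
No change occurs in [qeβɔ] because the vowel at the boundary is adjacent to an oral consonant, not a nasal (/e/ next to /β/).
/o/ sits next to the nasal /ŋ/ and is therefore nasalised to [õ].

[xõŋɪ]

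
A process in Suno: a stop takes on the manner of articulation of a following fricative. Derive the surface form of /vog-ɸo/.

[voɣɸo]

/g/ is a voiced velar stop. The following trigger /ɸ/ is a fricative, so /g/ must become a fricative as well.
A voiced velar fricative is [ɣ], so the surface segment is [ɣ].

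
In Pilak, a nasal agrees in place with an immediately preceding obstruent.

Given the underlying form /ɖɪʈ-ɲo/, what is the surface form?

[ɖɪʈɳo]

The rule targets /ɲ/ (voiced palatal nasal), which sits after the trigger /ʈ/ (retroflex).
Changing only its place to retroflex gives [ɳ] — the voiced retroflex nasal.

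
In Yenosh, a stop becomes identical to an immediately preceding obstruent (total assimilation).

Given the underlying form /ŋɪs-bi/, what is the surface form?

[ŋɪssi]

/b/ is the segment targeted by the rule; it sits immediately after /s/, so it assimilates completely and surfaces as [s].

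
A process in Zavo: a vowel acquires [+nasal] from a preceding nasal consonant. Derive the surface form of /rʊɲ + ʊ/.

[rʊɲʊ̃]

/ʊ/ sits next to the nasal /ɲ/ and is therefore nasalised to [ʊ̃].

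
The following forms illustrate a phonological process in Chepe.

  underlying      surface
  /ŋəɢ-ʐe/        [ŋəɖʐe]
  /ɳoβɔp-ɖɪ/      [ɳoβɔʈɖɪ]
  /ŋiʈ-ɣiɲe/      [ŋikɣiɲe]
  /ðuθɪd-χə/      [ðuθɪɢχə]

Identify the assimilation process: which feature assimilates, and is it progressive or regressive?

regressive place assimilation

The segment that alternates is /ɢ/, which surfaces as [ɖ] when adjacent to /ʐ/.
/ɢ/ is uvular while /ʐ/ is retroflex; the output [ɖ] is retroflex, matching the trigger — so the feature that spreads is place.
Manner and voice are unchanged, so the assimilation is partial, not total.
The same holds elsewhere in the data: /p/ → [ʈ] before /ɖ/ (bilabial → retroflex, matching retroflex); /ʈ/ → [k] before /ɣ/ (retroflex → velar, matching velar); /d/ → [ɢ] before /χ/ (alveolar → uvular, matching uvular) — only place changes, and always toward the following segment.
The trigger is the following segment, so the direction is regressive (anticipatory).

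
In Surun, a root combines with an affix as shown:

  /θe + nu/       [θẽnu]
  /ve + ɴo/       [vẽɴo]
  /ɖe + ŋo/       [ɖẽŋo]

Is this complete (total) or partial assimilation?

partial assimilation

The vowel /e/ surfaces as nasalised [ẽ] next to the following nasal /n/ — it has acquired the [+nasal] feature of its neighbour.
Likewise in the remaining data: /e/ → [ẽ] before /ɴ/; /e/ → [ẽ] before /ŋ/ — each time a vowel is nasalised next to a following nasal.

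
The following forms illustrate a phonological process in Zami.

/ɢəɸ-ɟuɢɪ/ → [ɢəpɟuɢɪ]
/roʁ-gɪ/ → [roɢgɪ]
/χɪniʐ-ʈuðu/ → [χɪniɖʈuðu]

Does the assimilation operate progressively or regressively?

Comparing underlying and surface forms, /ɸ/ → [p] is the alternation; the neighbouring /ɟ/ is constant.
The change fricative → stop matches the manner of the following /ɟ/, identifying this as manner assimilation.
The other alternating forms pattern the same way: /ʁ/ → [ɢ] before /g/ (fricative → stop, matching a stop); /ʐ/ → [ɖ] before /ʈ/ (fricative → stop, matching a stop) — only manner changes, and always toward the following segment.
The trigger is the following segment, so the direction is regressive (anticipatory).

regressive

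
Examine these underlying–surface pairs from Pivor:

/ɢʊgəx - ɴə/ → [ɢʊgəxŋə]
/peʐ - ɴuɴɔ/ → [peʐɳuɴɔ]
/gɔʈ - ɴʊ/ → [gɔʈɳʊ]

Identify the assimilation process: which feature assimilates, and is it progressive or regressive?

Comparing underlying and surface forms, /ɴ/ → [ŋ] is the alternation; the neighbouring /x/ is constant.
The change uvular → velar matches the place of the preceding /x/, identifying this as place assimilation.
Manner and voice are unchanged, so the assimilation is partial, not total.
Checking the remaining alternations: /ɴ/ → [ɳ] after /ʐ/ (uvular → retroflex, matching retroflex); /ɴ/ → [ɳ] after /ʈ/ (uvular → retroflex, matching retroflex) — only place changes, and always toward the preceding segment.
Since the segment that changes follows the conditioning segment, the assimilation is progressive.

progressive place assimilation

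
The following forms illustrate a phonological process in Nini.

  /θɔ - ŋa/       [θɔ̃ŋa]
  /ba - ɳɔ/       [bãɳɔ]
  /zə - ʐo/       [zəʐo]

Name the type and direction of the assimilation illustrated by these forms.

The vowel /ɔ/ surfaces as nasalised [ɔ̃] next to the following nasal /ŋ/ — it has acquired the [+nasal] feature of its neighbour.
Likewise in the remaining data: /a/ → [ã] before /ɳ/ — each time a vowel is nasalised next to a following nasal.
No change occurs in [zəʐo] because the vowel at the boundary is adjacent to an oral consonant, not a nasal (/ə/ next to /ʐ/).
Because the conditioning nasal is to the right of the vowel that changes, the process is regressive (anticipatory).

regressive nasality assimilation (vowel nasalisation)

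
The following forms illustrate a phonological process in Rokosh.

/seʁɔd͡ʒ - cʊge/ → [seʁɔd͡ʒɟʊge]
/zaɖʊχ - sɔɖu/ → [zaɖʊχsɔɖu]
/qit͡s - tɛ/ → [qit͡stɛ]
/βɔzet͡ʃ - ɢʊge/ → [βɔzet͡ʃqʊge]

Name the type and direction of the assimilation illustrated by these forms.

progressive voicing assimilation

Comparing underlying and surface forms, /c/ → [ɟ] is the alternation; the neighbouring /d͡ʒ/ is constant.
The change voiceless → voiced matches the voicing of the preceding /d͡ʒ/, identifying this as voicing assimilation.
Place and manner are unchanged, so the assimilation is partial, not total.
The other alternating form patterns the same way: /ɢ/ → [q] after /t͡ʃ/ (voiced → voiceless, matching voiceless) — only voicing changes, and always toward the preceding segment.
No alternation appears in [zaɖʊχsɔɖu], [qit͡stɛ]: there the adjacent consonants already agree in voicing (/s/ and /χ/ are both voiceless; /t/ and /t͡s/ are both voiceless), so these forms are consistent with the same rule.
Since the segment that changes follows the conditioning segment, the assimilation is progressive.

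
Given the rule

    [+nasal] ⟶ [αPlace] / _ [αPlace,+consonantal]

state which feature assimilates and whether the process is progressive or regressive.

The rule copies the place features (abbreviated [Place]) from the environment onto the target, so the assimilating feature is place.
The conditioning segment sits to the right of the focus bar, meaning the trigger follows the segment that changes — regressive assimilation.

regressive place assimilation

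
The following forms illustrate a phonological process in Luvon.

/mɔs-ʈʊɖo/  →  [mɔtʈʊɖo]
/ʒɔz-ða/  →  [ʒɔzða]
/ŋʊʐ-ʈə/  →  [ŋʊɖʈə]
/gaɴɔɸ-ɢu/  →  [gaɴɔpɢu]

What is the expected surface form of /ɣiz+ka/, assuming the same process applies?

[ɣidka]

The data show regressive manner assimilation: /s/ → [t] before /ʈ/; /ʐ/ → [ɖ] before /ʈ/; /ɸ/ → [p] before /ɢ/. In each pair only manner changes, matching the following consonant, while place and voice stay constant.
No alternation appears in [ʒɔzða]: there the adjacent consonants already agree in manner (/z/ and /ð/ are both fricatives), so this form is consistent with the same rule.
The rule targets /z/ (voiced alveolar fricative), which sits before the trigger /k/ (stop).
The voiced alveolar stop is [d], so /z/ → [d].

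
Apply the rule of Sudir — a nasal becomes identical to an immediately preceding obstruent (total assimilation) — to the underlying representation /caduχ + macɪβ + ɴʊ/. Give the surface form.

/m/ is the segment targeted by the rule; it sits immediately after /χ/, so it assimilates completely and surfaces as [χ].
The same rule applies at the second boundary: /ɴ/ → [β] next to /β/.

[caduχχacɪββʊ]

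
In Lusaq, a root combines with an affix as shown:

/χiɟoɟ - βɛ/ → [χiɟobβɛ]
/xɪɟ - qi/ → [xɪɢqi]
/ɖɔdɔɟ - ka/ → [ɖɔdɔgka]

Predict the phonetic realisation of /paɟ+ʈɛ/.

[paɖʈɛ]

The data show regressive place assimilation: /ɟ/ → [b] before /β/; /ɟ/ → [ɢ] before /q/; /ɟ/ → [g] before /k/. In each pair only place changes, matching the following consonant, while manner and voice stay constant.
/ɟ/ is a voiced palatal stop. The following trigger /ʈ/ is retroflex, so /ɟ/ must become retroflex as well.
A voiced retroflex stop is [ɖ], so the surface segment is [ɖ].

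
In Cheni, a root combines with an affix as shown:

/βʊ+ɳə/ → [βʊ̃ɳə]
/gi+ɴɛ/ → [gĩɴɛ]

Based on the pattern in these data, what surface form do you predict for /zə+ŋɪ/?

The data show regressive nasality assimilation (vowel nasalisation): /ʊ/ → [ʊ̃] before /ɳ/; /i/ → [ĩ] before /ɴ/ — a vowel is nasalised by an immediately following nasal consonant.
/ə/ sits next to the nasal /ŋ/ and is therefore nasalised to [ə̃].

[zə̃ŋɪ]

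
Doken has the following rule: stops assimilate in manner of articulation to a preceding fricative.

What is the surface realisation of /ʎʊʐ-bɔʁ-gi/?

The rule targets /b/ (voiced bilabial stop), which sits after the trigger /ʐ/ (fricative).
Changing only its manner to fricative gives [β] — the voiced bilabial fricative.
The same rule applies at the second boundary: /g/ → [ɣ] next to /ʁ/.

[ʎʊʐβɔʁɣi]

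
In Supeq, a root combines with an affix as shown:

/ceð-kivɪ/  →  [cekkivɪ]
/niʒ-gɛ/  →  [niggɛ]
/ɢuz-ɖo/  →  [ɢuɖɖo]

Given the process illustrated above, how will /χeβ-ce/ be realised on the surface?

[χecce]

The data show regressive total assimilation (/ð/ → [k] before /k/; /ʒ/ → [g] before /g/; /z/ → [ɖ] before /ɖ/): in every case the target segment becomes identical to its following neighbour, copying more than a single feature.
/β/ is the segment targeted by the rule; it sits immediately before /c/, so it assimilates completely and surfaces as [c].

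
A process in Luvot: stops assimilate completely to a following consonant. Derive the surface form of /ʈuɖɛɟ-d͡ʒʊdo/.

[ʈuɖɛd͡ʒd͡ʒʊdo]

/ɟ/ is the segment targeted by the rule; it sits immediately before /d͡ʒ/, so it assimilates completely and surfaces as [d͡ʒ].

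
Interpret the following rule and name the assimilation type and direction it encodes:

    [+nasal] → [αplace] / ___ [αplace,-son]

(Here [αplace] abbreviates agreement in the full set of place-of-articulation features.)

regressive place assimilation

The rule copies the place features (abbreviated [place]) from the environment onto the target, so the assimilating feature is place.
The conditioning segment sits to the right of the focus bar, meaning the trigger follows the segment that changes — regressive assimilation.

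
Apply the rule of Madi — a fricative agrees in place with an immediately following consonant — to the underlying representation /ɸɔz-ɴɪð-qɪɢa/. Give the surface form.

/z/ is a voiced alveolar fricative. The following trigger /ɴ/ is uvular, so /z/ must become uvular as well.
Changing only its place to uvular gives [ʁ] — the voiced uvular fricative.
At the second juncture, /ð/ likewise becomes [ʁ] adjacent to /q/.

[ɸɔʁɴɪʁqɪɢa]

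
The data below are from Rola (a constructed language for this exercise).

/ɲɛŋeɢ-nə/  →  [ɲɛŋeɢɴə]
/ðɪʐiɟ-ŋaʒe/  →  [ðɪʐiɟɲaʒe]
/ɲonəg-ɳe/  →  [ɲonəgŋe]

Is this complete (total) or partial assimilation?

The segment that alternates is /n/, which surfaces as [ɴ] when adjacent to /ɢ/.
/n/ is alveolar while /ɢ/ is uvular; the output [ɴ] is uvular, matching the trigger — so the feature that spreads is place.
Manner and voice are unchanged, so the assimilation is partial, not total.
The same holds elsewhere in the data: /ŋ/ → [ɲ] after /ɟ/ (velar → palatal, matching palatal); /ɳ/ → [ŋ] after /g/ (retroflex → velar, matching velar) — only place changes, and always toward the preceding segment.

partial assimilation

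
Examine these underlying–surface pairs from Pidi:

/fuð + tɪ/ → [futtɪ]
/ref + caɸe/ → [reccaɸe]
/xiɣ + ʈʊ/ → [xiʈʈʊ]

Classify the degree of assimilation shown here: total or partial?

total assimilation

Underlying /ð/ is realised as [t] next to /t/; /t/ itself does not change.
The output [t] is identical to the trigger /t/ — every feature (place, manner, voicing) has been copied — so this is total assimilation.
The other forms behave the same way: /f/ → [c] before /c/; /ɣ/ → [ʈ] before /ʈ/ — in each case the output is a copy of the following consonant.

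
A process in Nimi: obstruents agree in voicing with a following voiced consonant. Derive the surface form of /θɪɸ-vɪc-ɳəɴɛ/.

/ɸ/ is a voiceless bilabial fricative. The following trigger /v/ is voiced, so /ɸ/ must become voiced as well.
The voiced bilabial fricative is [β], so /ɸ/ → [β].
The same rule applies at the second boundary: /c/ → [ɟ] next to /ɳ/.

[θɪβvɪɟɳəɴɛ]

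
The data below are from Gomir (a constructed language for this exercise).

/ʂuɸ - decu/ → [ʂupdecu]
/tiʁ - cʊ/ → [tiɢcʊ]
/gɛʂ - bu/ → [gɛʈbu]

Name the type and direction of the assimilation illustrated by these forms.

regressive manner assimilation

Comparing underlying and surface forms, /ɸ/ → [p] is the alternation; the neighbouring /d/ is constant.
The change fricative → stop matches the manner of the following /d/, identifying this as manner assimilation.
Place and voice are unchanged, so the assimilation is partial, not total.
The same holds elsewhere in the data: /ʁ/ → [ɢ] before /c/ (fricative → stop, matching a stop); /ʂ/ → [ʈ] before /b/ (fricative → stop, matching a stop) — only manner changes, and always toward the following segment.
Since the segment that changes precedes the conditioning segment, the assimilation is regressive.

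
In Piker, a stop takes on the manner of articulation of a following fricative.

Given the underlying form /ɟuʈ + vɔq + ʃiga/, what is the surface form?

/ʈ/ is a voiceless retroflex stop. The following trigger /v/ is a fricative, so /ʈ/ must become a fricative as well.
The voiceless retroflex fricative is [ʂ], so /ʈ/ → [ʂ].
The same rule applies at the second boundary: /q/ → [χ] next to /ʃ/.

[ɟuʂvɔχʃiga]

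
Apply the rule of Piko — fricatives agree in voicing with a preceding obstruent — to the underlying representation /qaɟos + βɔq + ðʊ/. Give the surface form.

The rule targets /β/ (voiced bilabial fricative), which sits after the trigger /s/ (voiceless).
Changing only its voicing to voiceless gives [ɸ] — the voiceless bilabial fricative.
The same rule applies at the second boundary: /ð/ → [θ] next to /q/.

[qaɟosɸɔqθʊ]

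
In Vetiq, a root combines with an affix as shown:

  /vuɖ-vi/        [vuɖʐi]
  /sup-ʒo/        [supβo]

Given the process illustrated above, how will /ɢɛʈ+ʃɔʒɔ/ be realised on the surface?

[ɢɛʈʂɔʒɔ]

The data show progressive place assimilation: /v/ → [ʐ] after /ɖ/; /ʒ/ → [β] after /p/. In each pair only place changes, matching the preceding consonant, while manner and voice stay constant.
The rule targets /ʃ/ (voiceless postalveolar fricative), which sits after the trigger /ʈ/ (retroflex).
Changing only its place to retroflex gives [ʂ] — the voiceless retroflex fricative.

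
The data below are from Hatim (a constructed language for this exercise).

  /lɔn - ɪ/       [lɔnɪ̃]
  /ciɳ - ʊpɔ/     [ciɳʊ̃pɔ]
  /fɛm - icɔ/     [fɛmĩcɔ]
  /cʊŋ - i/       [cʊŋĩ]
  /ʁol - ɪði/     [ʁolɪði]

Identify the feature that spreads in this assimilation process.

The vowel /ɪ/ surfaces as nasalised [ɪ̃] next to the preceding nasal /n/ — it has acquired the [+nasal] feature of its neighbour.
Likewise in the remaining data: /ʊ/ → [ʊ̃] after /ɳ/; /i/ → [ĩ] after /m/; /i/ → [ĩ] after /ŋ/ — each time a vowel is nasalised next to a preceding nasal.
No change occurs in [ʁolɪði] because the vowel at the boundary is adjacent to an oral consonant, not a nasal (/ɪ/ next to /l/).

nasality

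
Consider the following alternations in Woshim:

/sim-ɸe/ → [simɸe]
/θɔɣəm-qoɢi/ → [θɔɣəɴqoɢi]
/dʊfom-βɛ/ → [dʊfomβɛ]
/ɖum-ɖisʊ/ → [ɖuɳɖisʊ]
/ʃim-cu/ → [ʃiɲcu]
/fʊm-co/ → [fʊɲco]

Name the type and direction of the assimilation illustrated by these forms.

Underlying /m/ is realised as [ɴ] next to /q/; /q/ itself does not change.
The change bilabial → uvular matches the place of the following /q/, identifying this as place assimilation.
Manner and voice are unchanged, so the assimilation is partial, not total.
The other alternating forms pattern the same way: /m/ → [ɳ] before /ɖ/ (bilabial → retroflex, matching retroflex); /m/ → [ɲ] before /c/ (bilabial → palatal, matching palatal) — only place changes, and always toward the following segment.
No alternation appears in [simɸe], [dʊfomβɛ]: there the adjacent consonants already agree in place (/m/ and /ɸ/ are both bilabial; /m/ and /β/ are both bilabial), so these forms are consistent with the same rule.
The trigger is the following segment, so the direction is regressive (anticipatory).

regressive place assimilation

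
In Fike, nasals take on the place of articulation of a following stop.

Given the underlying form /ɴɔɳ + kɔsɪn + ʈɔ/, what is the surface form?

[ɴɔŋkɔsɪɳʈɔ]

The rule targets /ɳ/ (voiced retroflex nasal), which sits before the trigger /k/ (velar).
The voiced velar nasal is [ŋ], so /ɳ/ → [ŋ].
The same rule applies at the second boundary: /n/ → [ɳ] next to /ʈ/.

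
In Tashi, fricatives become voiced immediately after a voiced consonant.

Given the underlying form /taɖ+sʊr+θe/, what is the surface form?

/s/ is a voiceless alveolar fricative. The preceding trigger /ɖ/ is voiced, so /s/ must become voiced as well.
A voiced alveolar fricative is [z], so the surface segment is [z].
The same rule applies at the second boundary: /θ/ → [ð] next to /r/.

[taɖzʊrðe]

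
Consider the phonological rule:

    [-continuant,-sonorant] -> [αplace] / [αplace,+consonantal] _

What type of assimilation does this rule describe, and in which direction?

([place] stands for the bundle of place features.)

The shared variable α links the value of the place features (abbreviated [place]) on the target to the same value on the neighbouring segment, so place is the feature that assimilates.
The conditioning segment sits to the left of the focus bar, meaning the trigger precedes the segment that changes — progressive assimilation.

progressive place assimilation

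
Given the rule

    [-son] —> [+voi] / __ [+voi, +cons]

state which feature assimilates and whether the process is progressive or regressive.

regressive voicing assimilation

The structural change is [+voi], and the conditioning segment [+voi, +cons] (a voiced consonant) is itself voiced, so the target comes to share the voicing of its neighbour — voicing assimilation.
Since the environment is written after the underscore, the trigger follows the target; the direction is regressive.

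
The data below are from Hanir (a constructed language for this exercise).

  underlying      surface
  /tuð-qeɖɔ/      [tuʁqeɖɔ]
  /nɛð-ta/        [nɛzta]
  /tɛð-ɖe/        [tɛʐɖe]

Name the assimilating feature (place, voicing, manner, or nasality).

place

Underlying /ð/ is realised as [ʁ] next to /q/; /q/ itself does not change.
/ð/ is dental while /q/ is uvular; the output [ʁ] is uvular, matching the trigger — so the feature that spreads is place.
The other alternating forms pattern the same way: /ð/ → [z] before /t/ (dental → alveolar, matching alveolar); /ð/ → [ʐ] before /ɖ/ (dental → retroflex, matching retroflex) — only place changes, and always toward the following segment.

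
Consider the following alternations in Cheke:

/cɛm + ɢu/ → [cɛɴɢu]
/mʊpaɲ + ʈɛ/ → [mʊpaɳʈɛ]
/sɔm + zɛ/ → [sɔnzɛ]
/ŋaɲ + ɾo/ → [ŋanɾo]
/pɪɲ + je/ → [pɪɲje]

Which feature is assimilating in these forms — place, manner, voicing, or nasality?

place

Underlying /m/ is realised as [ɴ] next to /ɢ/; /ɢ/ itself does not change.
/m/ is bilabial while /ɢ/ is uvular; the output [ɴ] is uvular, matching the trigger — so the feature that spreads is place.
Checking the remaining alternations: /ɲ/ → [ɳ] before /ʈ/ (palatal → retroflex, matching retroflex); /m/ → [n] before /z/ (bilabial → alveolar, matching alveolar); /ɲ/ → [n] before /ɾ/ (palatal → alveolar, matching alveolar) — only place changes, and always toward the following segment.
Nothing changes in [pɪɲje]: there the adjacent consonants already agree in place (/ɲ/ and /j/ are both palatal), so this form is consistent with the same rule.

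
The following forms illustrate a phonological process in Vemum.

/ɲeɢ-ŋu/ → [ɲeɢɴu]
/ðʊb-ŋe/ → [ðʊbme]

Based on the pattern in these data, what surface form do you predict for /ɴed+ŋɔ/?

The data show progressive place assimilation: /ŋ/ → [ɴ] after /ɢ/; /ŋ/ → [m] after /b/. In each pair only place changes, matching the preceding consonant, while manner and voice stay constant.
The rule targets /ŋ/ (voiced velar nasal), which sits after the trigger /d/ (alveolar).
Changing only its place to alveolar gives [n] — the voiced alveolar nasal.

[ɴednɔ]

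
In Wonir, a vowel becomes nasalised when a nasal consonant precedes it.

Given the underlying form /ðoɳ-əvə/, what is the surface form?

[ðoɳə̃və]

/ə/ sits next to the nasal /ɳ/ and is therefore nasalised to [ə̃].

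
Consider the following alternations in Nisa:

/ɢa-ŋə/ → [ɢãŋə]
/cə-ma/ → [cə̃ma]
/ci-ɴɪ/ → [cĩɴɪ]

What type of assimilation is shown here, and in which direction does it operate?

The vowel /a/ surfaces as nasalised [ã] next to the following nasal /ŋ/ — it has acquired the [+nasal] feature of its neighbour.
The other forms show the same pattern: /ə/ → [ə̃] before /m/; /i/ → [ĩ] before /ɴ/ — each time a vowel is nasalised next to a following nasal.
Because the conditioning nasal is to the right of the vowel that changes, the process is regressive (anticipatory).

regressive nasality assimilation (vowel nasalisation)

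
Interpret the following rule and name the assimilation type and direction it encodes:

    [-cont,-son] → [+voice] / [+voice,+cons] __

The structural change is [+voice], and the conditioning segment [+voice,+cons] (a voiced consonant) is itself voiced, so the target comes to share the voicing of its neighbour — voicing assimilation.
The conditioning segment sits to the left of the focus bar, meaning the trigger precedes the segment that changes — progressive assimilation.

progressive voicing assimilation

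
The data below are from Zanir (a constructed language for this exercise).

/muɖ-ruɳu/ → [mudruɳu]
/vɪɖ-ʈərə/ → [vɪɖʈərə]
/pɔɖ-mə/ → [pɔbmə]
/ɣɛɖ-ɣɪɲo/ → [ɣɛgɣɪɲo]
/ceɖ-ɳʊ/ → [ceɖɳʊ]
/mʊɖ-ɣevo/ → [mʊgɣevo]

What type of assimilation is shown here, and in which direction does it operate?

regressive place assimilation

Underlying /ɖ/ is realised as [d] next to /r/; /r/ itself does not change.
The change retroflex → alveolar matches the place of the following /r/, identifying this as place assimilation.
Manner and voice are unchanged, so the assimilation is partial, not total.
The other alternating forms pattern the same way: /ɖ/ → [b] before /m/ (retroflex → bilabial, matching bilabial); /ɖ/ → [g] before /ɣ/ (retroflex → velar, matching velar) — only place changes, and always toward the following segment.
No alternation appears in [vɪɖʈərə], [ceɖɳʊ]: there the adjacent consonants already agree in place (/ɖ/ and /ʈ/ are both retroflex; /ɖ/ and /ɳ/ are both retroflex), so these forms are consistent with the same rule.
The trigger is the following segment, so the direction is regressive (anticipatory).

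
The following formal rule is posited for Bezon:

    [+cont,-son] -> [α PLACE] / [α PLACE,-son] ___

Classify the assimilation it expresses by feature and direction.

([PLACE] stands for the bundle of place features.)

progressive place assimilation

The rule copies the place features (abbreviated [PLACE]) from the environment onto the target, so the assimilating feature is place.
The conditioning segment sits to the left of the focus bar, meaning the trigger precedes the segment that changes — progressive assimilation.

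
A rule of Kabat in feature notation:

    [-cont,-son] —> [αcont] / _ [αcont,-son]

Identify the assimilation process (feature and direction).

regressive manner assimilation

The shared variable α links the value of [cont] on the target to that of the neighbouring obstruent. [cont] distinguishes stops from fricatives — a manner-of-articulation feature — so this is manner assimilation.
The conditioning segment sits to the right of the focus bar, meaning the trigger follows the segment that changes — regressive assimilation.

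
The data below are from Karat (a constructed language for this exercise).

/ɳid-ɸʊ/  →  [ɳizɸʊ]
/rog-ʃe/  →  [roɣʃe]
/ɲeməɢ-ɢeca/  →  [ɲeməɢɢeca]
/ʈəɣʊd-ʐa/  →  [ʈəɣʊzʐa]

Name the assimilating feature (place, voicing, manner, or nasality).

Underlying /d/ is realised as [z] next to /ɸ/; /ɸ/ itself does not change.
/d/ is a stop while /ɸ/ is a fricative; the output [z] is a fricative, matching the trigger — so the feature that spreads is manner.
The other alternating forms pattern the same way: /g/ → [ɣ] before /ʃ/ (stop → fricative, matching a fricative); /d/ → [z] before /ʐ/ (stop → fricative, matching a fricative) — only manner changes, and always toward the following segment.
Nothing changes in [ɲeməɢɢeca]: there the adjacent consonants already agree in manner (/ɢ/ and /ɢ/ are both stops), so this form is consistent with the same rule.

manner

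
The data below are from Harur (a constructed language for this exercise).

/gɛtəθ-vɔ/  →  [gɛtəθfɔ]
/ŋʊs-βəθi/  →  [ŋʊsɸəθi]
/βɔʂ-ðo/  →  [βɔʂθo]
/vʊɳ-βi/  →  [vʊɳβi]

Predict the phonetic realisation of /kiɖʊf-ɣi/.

The data show progressive voicing assimilation: /v/ → [f] after /θ/; /β/ → [ɸ] after /s/; /ð/ → [θ] after /ʂ/. In each pair only voicing changes, matching the preceding consonant, while place and manner stay constant.
No alternation appears in [vʊɳβi]: there the adjacent consonants already agree in voicing (/β/ and /ɳ/ are both voiced), so this form is consistent with the same rule.
The rule targets /ɣ/ (voiced velar fricative), which sits after the trigger /f/ (voiceless).
A voiceless velar fricative is [x], so the surface segment is [x].

[kiɖʊfxi]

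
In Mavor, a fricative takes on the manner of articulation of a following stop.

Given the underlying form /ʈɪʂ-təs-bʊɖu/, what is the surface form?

/ʂ/ is a voiceless retroflex fricative. The following trigger /t/ is a stop, so /ʂ/ must become a stop as well.
Changing only its manner to stop gives [ʈ] — the voiceless retroflex stop.
At the second juncture, /s/ likewise becomes [t] adjacent to /b/.

[ʈɪʈtətbʊɖu]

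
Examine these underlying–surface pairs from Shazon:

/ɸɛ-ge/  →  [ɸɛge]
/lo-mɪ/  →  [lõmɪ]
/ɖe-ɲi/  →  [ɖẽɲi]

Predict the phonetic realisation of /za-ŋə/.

[zãŋə]

The data show regressive nasality assimilation (vowel nasalisation): /o/ → [õ] before /m/; /e/ → [ẽ] before /ɲ/ — a vowel is nasalised by an immediately following nasal consonant.
No change occurs in [ɸɛge] because the vowel at the boundary is adjacent to an oral consonant, not a nasal (/ɛ/ next to /g/).
/a/ sits next to the nasal /ŋ/ and is therefore nasalised to [ã].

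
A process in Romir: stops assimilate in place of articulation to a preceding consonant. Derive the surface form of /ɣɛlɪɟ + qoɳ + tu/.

[ɣɛlɪɟcoɳʈu]

/q/ is a voiceless uvular stop. The preceding trigger /ɟ/ is palatal, so /q/ must become palatal as well.
A voiceless palatal stop is [c], so the surface segment is [c].
At the second juncture, /t/ likewise becomes [ʈ] adjacent to /ɳ/.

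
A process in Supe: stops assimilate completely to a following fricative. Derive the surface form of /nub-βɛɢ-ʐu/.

/b/ is the segment targeted by the rule; it sits immediately before /β/, so it assimilates completely and surfaces as [β].
The same rule applies at the second boundary: /ɢ/ → [ʐ] next to /ʐ/.

[nuββɛʐʐu]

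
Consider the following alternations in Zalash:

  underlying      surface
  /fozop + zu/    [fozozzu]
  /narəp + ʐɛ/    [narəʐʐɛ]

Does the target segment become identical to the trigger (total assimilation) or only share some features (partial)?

total assimilation

The segment that alternates is /p/, which surfaces as [z] when adjacent to /z/.
The output [z] is identical to the trigger /z/ — every feature (place, manner, voicing) has been copied — so this is total assimilation.
The remaining alternation confirms this: /p/ → [ʐ] before /ʐ/ — in each case the output is a copy of the following consonant.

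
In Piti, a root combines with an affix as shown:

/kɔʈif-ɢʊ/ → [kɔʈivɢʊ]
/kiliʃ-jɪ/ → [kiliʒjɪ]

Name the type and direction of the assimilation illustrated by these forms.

regressive voicing assimilation

Comparing underlying and surface forms, /f/ → [v] is the alternation; the neighbouring /ɢ/ is constant.
/f/ is voiceless while /ɢ/ is voiced; the output [v] is voiced, matching the trigger — so the feature that spreads is voicing.
Place and manner are unchanged, so the assimilation is partial, not total.
Checking the remaining alternation: /ʃ/ → [ʒ] before /j/ (voiceless → voiced, matching voiced) — only voicing changes, and always toward the following segment.
Since the segment that changes precedes the conditioning segment, the assimilation is regressive.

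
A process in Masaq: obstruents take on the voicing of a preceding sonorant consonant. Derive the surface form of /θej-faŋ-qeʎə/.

The rule targets /f/ (voiceless labiodental fricative), which sits after the trigger /j/ (voiced).
Changing only its voicing to voiced gives [v] — the voiced labiodental fricative.
At the second juncture, /q/ likewise becomes [ɢ] adjacent to /ŋ/.

[θejvaŋɢeʎə]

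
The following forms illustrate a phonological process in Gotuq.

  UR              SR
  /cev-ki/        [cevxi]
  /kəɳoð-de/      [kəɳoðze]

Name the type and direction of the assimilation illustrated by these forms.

The segment that alternates is /k/, which surfaces as [x] when adjacent to /v/.
/k/ is a stop while /v/ is a fricative; the output [x] is a fricative, matching the trigger — so the feature that spreads is manner.
Place and voice are unchanged, so the assimilation is partial, not total.
The same holds elsewhere in the data: /d/ → [z] after /ð/ (stop → fricative, matching a fricative) — only manner changes, and always toward the preceding segment.
The trigger is the preceding segment, so the direction is progressive (perseverative).

progressive manner assimilation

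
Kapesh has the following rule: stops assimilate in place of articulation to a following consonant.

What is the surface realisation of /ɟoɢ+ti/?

[ɟodti]

/ɢ/ is a voiced uvular stop. The following trigger /t/ is alveolar, so /ɢ/ must become alveolar as well.
A voiced alveolar stop is [d], so the surface segment is [d].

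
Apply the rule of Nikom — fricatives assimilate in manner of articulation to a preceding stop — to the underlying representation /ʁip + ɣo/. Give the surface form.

[ʁipgo]

/ɣ/ is a voiced velar fricative. The preceding trigger /p/ is a stop, so /ɣ/ must become a stop as well.
The voiced velar stop is [g], so /ɣ/ → [g].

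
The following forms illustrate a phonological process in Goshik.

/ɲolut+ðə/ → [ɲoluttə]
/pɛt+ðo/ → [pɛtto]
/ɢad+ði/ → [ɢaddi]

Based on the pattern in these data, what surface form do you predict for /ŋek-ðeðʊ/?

[ŋekkeðʊ]

The data show progressive total assimilation (/ð/ → [t] after /t/; /ð/ → [d] after /d/): in every case the target segment becomes identical to its preceding neighbour, copying more than a single feature.
/ð/ is the segment targeted by the rule; it sits immediately after /k/, so it assimilates completely and surfaces as [k].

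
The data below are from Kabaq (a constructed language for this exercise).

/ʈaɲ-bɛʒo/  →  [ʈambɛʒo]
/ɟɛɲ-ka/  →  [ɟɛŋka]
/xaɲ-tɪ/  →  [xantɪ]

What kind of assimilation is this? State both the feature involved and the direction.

Underlying /ɲ/ is realised as [m] next to /b/; /b/ itself does not change.
The change palatal → bilabial matches the place of the following /b/, identifying this as place assimilation.
Manner and voice are unchanged, so the assimilation is partial, not total.
The other alternating forms pattern the same way: /ɲ/ → [ŋ] before /k/ (palatal → velar, matching velar); /ɲ/ → [n] before /t/ (palatal → alveolar, matching alveolar) — only place changes, and always toward the following segment.
Since the segment that changes precedes the conditioning segment, the assimilation is regressive.

regressive place assimilation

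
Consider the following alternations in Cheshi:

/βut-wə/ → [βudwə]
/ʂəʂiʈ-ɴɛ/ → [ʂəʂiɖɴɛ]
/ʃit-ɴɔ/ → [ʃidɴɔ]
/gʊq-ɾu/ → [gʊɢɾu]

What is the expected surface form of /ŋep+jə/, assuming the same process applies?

The data show regressive voicing assimilation: /t/ → [d] before /w/; /ʈ/ → [ɖ] before /ɴ/; /t/ → [d] before /ɴ/; /q/ → [ɢ] before /ɾ/. In each pair only voicing changes, matching the following consonant, while place and manner stay constant.
/p/ is a voiceless bilabial stop. The following trigger /j/ is voiced, so /p/ must become voiced as well.
A voiced bilabial stop is [b], so the surface segment is [b].

[ŋebjə]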